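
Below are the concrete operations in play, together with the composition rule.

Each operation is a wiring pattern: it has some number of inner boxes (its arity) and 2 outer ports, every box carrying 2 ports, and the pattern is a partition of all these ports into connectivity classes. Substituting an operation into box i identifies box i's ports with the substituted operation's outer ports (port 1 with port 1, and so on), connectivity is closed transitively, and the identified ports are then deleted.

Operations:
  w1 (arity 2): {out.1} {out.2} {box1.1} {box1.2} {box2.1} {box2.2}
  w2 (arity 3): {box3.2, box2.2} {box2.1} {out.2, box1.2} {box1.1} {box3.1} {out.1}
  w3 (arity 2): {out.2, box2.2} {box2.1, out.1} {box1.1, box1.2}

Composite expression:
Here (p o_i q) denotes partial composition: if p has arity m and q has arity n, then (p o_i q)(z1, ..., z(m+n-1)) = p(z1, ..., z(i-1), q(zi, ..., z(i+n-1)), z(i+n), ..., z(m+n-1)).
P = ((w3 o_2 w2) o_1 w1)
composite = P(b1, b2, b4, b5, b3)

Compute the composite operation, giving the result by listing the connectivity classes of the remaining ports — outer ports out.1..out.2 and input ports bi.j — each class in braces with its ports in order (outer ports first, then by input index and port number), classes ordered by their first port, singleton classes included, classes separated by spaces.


Two ports join when wires chain via w3-identified ports.
after w1, the pattern on (b1, b2) reads {out.1} {out.2} {b1.1} {b1.2} {b2.1} {b2.2} (out.j = its outer ports)
after w2, the pattern on (b4, b5, b3) reads {out.1} {out.2, b4.2} {b3.1} {b3.2, b5.2} {b4.1} {b5.1} (out.j = its outer ports)
after w3, the pattern on (b1, b2, b4, b5, b3) reads {out.1} {out.2, b4.2} {b1.1} {b1.2} {b2.1} {b2.2} {b3.1} {b3.2, b5.2} {b4.1} {b5.1} (out.j = its outer ports)

{out.1} {out.2, b4.2} {b1.1} {b1.2} {b2.1} {b2.2} {b3.1} {b3.2, b5.2} {b4.1} {b5.1}


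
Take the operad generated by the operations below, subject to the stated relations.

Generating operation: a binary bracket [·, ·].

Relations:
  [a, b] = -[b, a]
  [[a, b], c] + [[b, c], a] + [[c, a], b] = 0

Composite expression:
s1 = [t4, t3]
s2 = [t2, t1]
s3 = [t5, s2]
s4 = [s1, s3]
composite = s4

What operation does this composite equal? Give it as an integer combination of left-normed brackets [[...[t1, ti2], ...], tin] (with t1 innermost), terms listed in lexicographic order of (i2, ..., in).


[[[[t1, t2], t5], t3], t4] - [[[[t1, t2], t5], t4], t3]


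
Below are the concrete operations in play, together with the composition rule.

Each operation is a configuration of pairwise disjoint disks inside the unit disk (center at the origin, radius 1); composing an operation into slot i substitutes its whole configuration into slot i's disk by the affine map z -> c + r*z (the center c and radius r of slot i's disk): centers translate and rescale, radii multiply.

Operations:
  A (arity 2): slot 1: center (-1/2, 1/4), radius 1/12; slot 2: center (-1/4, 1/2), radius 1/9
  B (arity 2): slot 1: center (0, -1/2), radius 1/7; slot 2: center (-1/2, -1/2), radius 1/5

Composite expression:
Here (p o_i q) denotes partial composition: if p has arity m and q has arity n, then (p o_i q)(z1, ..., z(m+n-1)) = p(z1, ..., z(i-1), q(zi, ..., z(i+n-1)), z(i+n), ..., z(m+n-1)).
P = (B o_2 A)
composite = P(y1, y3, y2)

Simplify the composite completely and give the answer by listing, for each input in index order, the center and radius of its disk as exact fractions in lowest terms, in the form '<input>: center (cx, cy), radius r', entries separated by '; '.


Follow each y-input down from B: c' goes to c + r*c', radius to r*r'.
input y1: applying the 1 nested substitution gives center (0, -1/2), radius 1/7
input y3: applying the 2 nested substitutions gives center (-3/5, -9/20), radius 1/60
input y2: applying the 2 nested substitutions gives center (-11/20, -2/5), radius 1/45

y1: center (0, -1/2), radius 1/7; y2: center (-11/20, -2/5), radius 1/45; y3: center (-3/5, -9/20), radius 1/60


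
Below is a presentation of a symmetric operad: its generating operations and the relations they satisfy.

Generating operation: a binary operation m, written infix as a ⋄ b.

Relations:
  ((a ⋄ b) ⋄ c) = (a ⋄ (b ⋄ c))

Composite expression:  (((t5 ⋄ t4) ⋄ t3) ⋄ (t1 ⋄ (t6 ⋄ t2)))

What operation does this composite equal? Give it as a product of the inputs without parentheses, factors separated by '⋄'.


t5 ⋄ t4 ⋄ t3 ⋄ t1 ⋄ t6 ⋄ t2

Key point: m is associative — brackets drop, the t-order remains.
(t5 ⋄ t4) flattens to t5 ⋄ t4
((t5 ⋄ t4) ⋄ t3) flattens to t5 ⋄ t4 ⋄ t3
(t6 ⋄ t2) flattens to t6 ⋄ t2
(t1 ⋄ (t6 ⋄ t2)) flattens to t1 ⋄ t6 ⋄ t2
(((t5 ⋄ t4) ⋄ t3) ⋄ (t1 ⋄ (t6 ⋄ t2))) flattens to t5 ⋄ t4 ⋄ t3 ⋄ t1 ⋄ t6 ⋄ t2


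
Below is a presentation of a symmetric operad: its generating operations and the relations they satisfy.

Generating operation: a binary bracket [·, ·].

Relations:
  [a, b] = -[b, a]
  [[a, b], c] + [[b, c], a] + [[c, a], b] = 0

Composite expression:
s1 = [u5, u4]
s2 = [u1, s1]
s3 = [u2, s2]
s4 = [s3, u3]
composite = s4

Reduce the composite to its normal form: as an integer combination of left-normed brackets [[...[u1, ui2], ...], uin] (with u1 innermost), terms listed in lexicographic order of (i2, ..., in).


[[[[u1, u4], u5], u2], u3] - [[[[u1, u5], u4], u2], u3]


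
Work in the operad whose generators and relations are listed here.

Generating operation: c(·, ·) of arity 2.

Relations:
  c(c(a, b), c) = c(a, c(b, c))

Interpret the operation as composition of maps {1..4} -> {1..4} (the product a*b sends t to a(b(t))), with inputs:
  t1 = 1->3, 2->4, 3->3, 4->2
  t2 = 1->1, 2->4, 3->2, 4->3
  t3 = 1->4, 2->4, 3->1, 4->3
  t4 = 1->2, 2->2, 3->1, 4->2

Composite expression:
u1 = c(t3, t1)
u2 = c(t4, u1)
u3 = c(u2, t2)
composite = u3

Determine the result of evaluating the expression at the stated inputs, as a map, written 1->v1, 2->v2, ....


1->2, 2->2, 3->1, 4->2


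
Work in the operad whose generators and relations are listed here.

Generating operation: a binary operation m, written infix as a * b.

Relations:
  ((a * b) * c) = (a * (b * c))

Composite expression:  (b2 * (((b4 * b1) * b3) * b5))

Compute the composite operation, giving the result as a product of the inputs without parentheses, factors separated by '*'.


b2 * b4 * b1 * b3 * b5

All parenthesizations of m agree; list the b-inputs left to right.
(b4 * b1) spells out as b4 * b1
((b4 * b1) * b3) spells out as b4 * b1 * b3
(((b4 * b1) * b3) * b5) spells out as b4 * b1 * b3 * b5
(b2 * (((b4 * b1) * b3) * b5)) spells out as b2 * b4 * b1 * b3 * b5


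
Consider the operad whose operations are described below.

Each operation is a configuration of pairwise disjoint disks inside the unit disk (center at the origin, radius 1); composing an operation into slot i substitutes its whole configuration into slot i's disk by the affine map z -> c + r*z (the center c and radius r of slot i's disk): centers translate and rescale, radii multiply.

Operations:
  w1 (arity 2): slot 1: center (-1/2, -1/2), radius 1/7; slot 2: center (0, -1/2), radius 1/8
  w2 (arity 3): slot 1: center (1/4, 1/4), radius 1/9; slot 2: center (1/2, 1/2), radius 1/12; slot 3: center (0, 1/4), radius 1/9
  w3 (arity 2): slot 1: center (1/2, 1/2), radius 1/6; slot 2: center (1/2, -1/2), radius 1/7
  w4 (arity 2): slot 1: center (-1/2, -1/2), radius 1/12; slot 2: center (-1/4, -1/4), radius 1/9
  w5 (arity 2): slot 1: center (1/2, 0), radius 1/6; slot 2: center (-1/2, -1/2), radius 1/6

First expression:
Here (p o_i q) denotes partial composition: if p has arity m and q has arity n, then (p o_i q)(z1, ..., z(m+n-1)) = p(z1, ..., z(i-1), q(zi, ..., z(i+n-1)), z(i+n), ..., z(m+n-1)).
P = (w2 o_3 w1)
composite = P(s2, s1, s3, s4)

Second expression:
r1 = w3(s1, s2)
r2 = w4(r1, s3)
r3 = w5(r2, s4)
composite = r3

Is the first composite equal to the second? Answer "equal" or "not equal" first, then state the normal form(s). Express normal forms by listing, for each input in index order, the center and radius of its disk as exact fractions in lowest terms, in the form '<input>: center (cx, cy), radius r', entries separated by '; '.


not equal — first s1: center (1/2, 1/2), radius 1/12; s2: center (1/4, 1/4), radius 1/9; s3: center (-1/18, 7/36), radius 1/63; s4: center (0, 7/36), radius 1/72, second s1: center (61/144, -11/144), radius 1/432; s2: center (61/144, -13/144), radius 1/504; s3: center (11/24, -1/24), radius 1/54; s4: center (-1/2, -1/2), radius 1/6

Reducing the first expression gives s1: center (1/2, 1/2), radius 1/12; s2: center (1/4, 1/4), radius 1/9; s3: center (-1/18, 7/36), radius 1/63; s4: center (0, 7/36), radius 1/72
Reducing the second expression gives s1: center (61/144, -11/144), radius 1/432; s2: center (61/144, -13/144), radius 1/504; s3: center (11/24, -1/24), radius 1/54; s4: center (-1/2, -1/2), radius 1/6
The forms do not match — not equal.


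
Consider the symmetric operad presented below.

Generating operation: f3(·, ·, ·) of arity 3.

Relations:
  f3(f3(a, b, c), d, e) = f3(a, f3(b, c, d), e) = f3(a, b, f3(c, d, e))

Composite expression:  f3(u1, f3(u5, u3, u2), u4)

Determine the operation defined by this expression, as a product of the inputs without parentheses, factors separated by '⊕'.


u1 ⊕ u5 ⊕ u3 ⊕ u2 ⊕ u4

Key point: f3 is associative — brackets drop, the u-order remains.
f3(u5, u3, u2) collapses to u5 ⊕ u3 ⊕ u2
f3(u1, f3(u5, u3, u2), u4) collapses to u1 ⊕ u5 ⊕ u3 ⊕ u2 ⊕ u4


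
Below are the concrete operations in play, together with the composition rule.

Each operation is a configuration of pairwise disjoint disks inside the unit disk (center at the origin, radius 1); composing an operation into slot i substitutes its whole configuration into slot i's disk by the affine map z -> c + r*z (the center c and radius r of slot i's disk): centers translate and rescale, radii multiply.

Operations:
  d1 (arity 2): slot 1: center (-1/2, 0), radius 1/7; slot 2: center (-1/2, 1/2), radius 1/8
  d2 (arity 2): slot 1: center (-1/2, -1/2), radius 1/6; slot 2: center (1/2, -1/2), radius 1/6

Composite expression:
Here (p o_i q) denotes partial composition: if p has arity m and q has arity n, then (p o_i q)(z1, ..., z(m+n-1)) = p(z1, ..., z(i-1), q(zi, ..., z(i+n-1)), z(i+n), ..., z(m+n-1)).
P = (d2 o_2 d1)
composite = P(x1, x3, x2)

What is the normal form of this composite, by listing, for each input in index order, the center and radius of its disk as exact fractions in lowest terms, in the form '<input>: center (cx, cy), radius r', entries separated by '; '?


x1: center (-1/2, -1/2), radius 1/6; x2: center (5/12, -5/12), radius 1/48; x3: center (5/12, -1/2), radius 1/42

Only the slot chain above each x matters under d2; compose those maps.
x1: after 1 affine step, its disk has center (-1/2, -1/2), radius 1/6
x3: after 2 affine steps, its disk has center (5/12, -1/2), radius 1/42
x2: after 2 affine steps, its disk has center (5/12, -5/12), radius 1/48


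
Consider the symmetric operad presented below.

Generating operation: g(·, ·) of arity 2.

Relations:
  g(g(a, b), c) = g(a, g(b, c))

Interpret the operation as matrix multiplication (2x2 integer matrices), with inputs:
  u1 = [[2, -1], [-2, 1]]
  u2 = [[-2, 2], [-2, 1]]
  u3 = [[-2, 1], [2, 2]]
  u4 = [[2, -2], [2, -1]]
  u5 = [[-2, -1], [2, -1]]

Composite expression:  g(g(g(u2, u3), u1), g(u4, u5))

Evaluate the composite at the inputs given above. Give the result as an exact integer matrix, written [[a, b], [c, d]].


g(u2, u3) = [[8, 2], [6, 0]]
g(g(u2, u3), u1) = [[12, -6], [12, -6]]
g(u4, u5) = [[-8, 0], [-6, -1]]
g(g(g(u2, u3), u1), g(u4, u5)) = [[-60, 6], [-60, 6]]

[[-60, 6], [-60, 6]]


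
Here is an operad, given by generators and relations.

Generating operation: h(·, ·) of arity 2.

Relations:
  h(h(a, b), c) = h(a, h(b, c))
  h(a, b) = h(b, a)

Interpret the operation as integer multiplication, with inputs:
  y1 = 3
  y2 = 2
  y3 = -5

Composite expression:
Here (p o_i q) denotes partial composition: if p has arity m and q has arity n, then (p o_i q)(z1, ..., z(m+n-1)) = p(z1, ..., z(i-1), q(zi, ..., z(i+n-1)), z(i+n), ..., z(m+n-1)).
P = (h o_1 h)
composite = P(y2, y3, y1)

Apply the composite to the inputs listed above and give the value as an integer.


-30

h(y2, y3) = -10
h(h(y2, y3), y1) = -30


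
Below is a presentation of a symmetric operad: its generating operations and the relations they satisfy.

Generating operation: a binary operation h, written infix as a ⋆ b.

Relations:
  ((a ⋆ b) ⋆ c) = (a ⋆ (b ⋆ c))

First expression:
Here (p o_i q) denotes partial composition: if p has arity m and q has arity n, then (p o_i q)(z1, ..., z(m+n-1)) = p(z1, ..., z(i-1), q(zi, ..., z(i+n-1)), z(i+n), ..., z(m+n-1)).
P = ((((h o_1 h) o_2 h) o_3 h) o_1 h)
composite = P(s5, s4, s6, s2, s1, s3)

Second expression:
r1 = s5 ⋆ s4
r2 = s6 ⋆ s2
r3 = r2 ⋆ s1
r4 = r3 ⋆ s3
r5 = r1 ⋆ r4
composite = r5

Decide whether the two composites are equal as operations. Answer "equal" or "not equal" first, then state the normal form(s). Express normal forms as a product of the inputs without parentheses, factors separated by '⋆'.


equal; the common form is s5 ⋆ s4 ⋆ s6 ⋆ s2 ⋆ s1 ⋆ s3

Normal form of the first expression: s5 ⋆ s4 ⋆ s6 ⋆ s2 ⋆ s1 ⋆ s3
Normal form of the second expression: s5 ⋆ s4 ⋆ s6 ⋆ s2 ⋆ s1 ⋆ s3
Both agree, so they are equal.


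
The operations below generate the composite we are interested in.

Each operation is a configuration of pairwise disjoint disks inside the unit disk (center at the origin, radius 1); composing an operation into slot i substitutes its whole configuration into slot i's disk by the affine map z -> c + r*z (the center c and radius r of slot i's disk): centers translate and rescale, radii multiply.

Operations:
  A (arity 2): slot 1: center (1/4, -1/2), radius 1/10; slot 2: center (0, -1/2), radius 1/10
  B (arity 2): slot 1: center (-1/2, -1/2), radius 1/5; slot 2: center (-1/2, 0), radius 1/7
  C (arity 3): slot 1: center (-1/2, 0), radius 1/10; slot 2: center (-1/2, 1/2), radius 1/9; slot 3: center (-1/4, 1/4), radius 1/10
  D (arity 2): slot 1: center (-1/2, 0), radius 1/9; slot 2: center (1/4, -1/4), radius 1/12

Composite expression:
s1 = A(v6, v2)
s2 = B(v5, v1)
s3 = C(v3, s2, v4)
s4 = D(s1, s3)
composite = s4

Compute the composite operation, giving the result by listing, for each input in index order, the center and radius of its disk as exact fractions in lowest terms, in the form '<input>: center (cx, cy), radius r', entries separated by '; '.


v1: center (11/54, -5/24), radius 1/756; v2: center (-1/2, -1/18), radius 1/90; v3: center (5/24, -1/4), radius 1/120; v4: center (11/48, -11/48), radius 1/120; v5: center (11/54, -23/108), radius 1/540; v6: center (-17/36, -1/18), radius 1/90


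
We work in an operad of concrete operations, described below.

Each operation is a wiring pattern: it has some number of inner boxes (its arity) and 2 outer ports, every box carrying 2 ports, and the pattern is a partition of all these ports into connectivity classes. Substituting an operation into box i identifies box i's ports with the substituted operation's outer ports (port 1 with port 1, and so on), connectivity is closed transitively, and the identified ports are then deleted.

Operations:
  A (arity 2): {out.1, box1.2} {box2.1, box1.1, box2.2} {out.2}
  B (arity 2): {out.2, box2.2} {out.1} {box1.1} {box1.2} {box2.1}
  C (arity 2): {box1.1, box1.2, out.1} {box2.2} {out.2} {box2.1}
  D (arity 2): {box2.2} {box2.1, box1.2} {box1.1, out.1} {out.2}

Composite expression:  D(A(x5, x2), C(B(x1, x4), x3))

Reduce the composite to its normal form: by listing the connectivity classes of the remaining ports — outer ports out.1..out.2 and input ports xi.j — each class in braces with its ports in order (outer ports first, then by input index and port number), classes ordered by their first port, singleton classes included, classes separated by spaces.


Two ports join when wires chain via D-identified ports.
A over (x5, x2) gives {out.1, x5.2} {out.2} {x2.1, x2.2, x5.1}, out.j being that stage's outer ports
B over (x1, x4) gives {out.1} {out.2, x4.2} {x1.1} {x1.2} {x4.1}, out.j being that stage's outer ports
C over (x1, x4, x3) gives {out.1, x4.2} {out.2} {x1.1} {x1.2} {x3.1} {x3.2} {x4.1}, out.j being that stage's outer ports
D over (x5, x2, x1, x4, x3) gives {out.1, x5.2} {out.2} {x1.1} {x1.2} {x2.1, x2.2, x5.1} {x3.1} {x3.2} {x4.1} {x4.2}, out.j being that stage's outer ports

{out.1, x5.2} {out.2} {x1.1} {x1.2} {x2.1, x2.2, x5.1} {x3.1} {x3.2} {x4.1} {x4.2}


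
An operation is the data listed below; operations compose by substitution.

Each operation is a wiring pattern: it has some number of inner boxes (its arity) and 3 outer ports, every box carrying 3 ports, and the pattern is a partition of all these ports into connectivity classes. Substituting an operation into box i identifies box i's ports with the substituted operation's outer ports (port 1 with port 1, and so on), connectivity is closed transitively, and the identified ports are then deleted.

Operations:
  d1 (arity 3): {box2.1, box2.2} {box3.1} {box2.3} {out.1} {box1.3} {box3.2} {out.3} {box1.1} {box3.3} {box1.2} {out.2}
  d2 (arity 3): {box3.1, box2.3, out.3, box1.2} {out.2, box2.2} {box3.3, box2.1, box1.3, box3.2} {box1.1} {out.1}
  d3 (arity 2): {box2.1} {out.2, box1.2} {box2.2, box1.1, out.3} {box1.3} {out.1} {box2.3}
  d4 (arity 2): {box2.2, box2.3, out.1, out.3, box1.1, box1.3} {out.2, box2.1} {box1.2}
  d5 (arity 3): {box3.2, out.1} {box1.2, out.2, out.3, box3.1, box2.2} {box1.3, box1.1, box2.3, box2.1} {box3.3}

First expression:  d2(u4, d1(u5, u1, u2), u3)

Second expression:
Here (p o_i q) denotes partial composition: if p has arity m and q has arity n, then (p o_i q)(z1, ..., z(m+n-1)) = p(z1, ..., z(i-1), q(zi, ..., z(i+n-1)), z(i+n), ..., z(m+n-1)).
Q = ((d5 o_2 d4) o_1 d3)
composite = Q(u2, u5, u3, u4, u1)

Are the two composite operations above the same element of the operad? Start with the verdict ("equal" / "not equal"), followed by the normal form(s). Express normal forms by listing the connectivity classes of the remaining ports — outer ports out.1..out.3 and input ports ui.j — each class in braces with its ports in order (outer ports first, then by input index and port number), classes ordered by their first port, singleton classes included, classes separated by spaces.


Reducing the first expression gives {out.1} {out.2} {out.3, u3.1, u4.2} {u1.1, u1.2} {u1.3} {u2.1} {u2.2} {u2.3} {u3.2, u3.3, u4.3} {u4.1} {u5.1} {u5.2} {u5.3}
Reducing the second expression gives {out.1, u1.2} {out.2, out.3, u1.1, u2.2, u4.1} {u1.3} {u2.1, u3.1, u3.3, u4.2, u4.3, u5.2} {u2.3} {u3.2} {u5.1} {u5.3}
Distinct normal forms: not equal.

not equal: they reduce to {out.1} {out.2} {out.3, u3.1, u4.2} {u1.1, u1.2} {u1.3} {u2.1} {u2.2} {u2.3} {u3.2, u3.3, u4.3} {u4.1} {u5.1} {u5.2} {u5.3} and {out.1, u1.2} {out.2, out.3, u1.1, u2.2, u4.1} {u1.3} {u2.1, u3.1, u3.3, u4.2, u4.3, u5.2} {u2.3} {u3.2} {u5.1} {u5.3}


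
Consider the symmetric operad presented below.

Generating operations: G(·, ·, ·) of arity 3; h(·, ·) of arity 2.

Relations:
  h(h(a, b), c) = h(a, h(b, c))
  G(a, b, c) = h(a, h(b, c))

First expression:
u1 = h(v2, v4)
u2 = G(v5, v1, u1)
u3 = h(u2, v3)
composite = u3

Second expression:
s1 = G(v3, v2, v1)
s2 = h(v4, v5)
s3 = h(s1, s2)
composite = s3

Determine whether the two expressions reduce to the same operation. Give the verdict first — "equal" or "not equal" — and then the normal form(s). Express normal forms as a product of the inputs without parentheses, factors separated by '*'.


not equal; first: v5 * v1 * v2 * v4 * v3; second: v3 * v2 * v1 * v4 * v5


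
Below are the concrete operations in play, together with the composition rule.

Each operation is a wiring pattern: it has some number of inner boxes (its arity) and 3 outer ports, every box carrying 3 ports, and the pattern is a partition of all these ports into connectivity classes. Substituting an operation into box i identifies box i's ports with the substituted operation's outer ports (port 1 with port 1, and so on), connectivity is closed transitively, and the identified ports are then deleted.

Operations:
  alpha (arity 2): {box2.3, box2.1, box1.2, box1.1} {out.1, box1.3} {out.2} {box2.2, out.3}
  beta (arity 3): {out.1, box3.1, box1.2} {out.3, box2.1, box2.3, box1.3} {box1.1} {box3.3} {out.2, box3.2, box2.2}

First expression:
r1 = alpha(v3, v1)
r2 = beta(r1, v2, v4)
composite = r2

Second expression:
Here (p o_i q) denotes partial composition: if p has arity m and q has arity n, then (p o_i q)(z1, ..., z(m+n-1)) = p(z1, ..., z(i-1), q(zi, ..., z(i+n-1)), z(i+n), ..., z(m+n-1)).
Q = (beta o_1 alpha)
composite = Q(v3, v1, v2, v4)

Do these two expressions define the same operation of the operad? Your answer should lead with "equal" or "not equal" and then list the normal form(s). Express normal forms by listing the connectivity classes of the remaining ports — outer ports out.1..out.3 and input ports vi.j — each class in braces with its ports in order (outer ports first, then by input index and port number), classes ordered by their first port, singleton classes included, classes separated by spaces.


Normal form of the first expression: {out.1, v4.1} {out.2, v2.2, v4.2} {out.3, v1.2, v2.1, v2.3} {v1.1, v1.3, v3.1, v3.2} {v3.3} {v4.3}
Normal form of the second expression: {out.1, v4.1} {out.2, v2.2, v4.2} {out.3, v1.2, v2.1, v2.3} {v1.1, v1.3, v3.1, v3.2} {v3.3} {v4.3}
Both agree, so they are equal.

equal; the common form is {out.1, v4.1} {out.2, v2.2, v4.2} {out.3, v1.2, v2.1, v2.3} {v1.1, v1.3, v3.1, v3.2} {v3.3} {v4.3}


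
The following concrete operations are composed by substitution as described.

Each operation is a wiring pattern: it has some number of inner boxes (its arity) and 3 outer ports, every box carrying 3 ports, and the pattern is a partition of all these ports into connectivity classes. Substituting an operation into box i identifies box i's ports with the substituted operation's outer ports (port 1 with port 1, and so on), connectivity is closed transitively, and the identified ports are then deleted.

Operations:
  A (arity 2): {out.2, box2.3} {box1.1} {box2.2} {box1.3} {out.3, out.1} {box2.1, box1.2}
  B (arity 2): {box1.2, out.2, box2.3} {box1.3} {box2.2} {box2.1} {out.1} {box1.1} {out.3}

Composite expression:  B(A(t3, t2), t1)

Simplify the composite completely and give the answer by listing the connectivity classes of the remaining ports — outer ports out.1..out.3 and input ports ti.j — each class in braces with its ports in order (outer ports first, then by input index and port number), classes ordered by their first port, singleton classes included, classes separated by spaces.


{out.1} {out.2, t1.3, t2.3} {out.3} {t1.1} {t1.2} {t2.1, t3.2} {t2.2} {t3.1} {t3.3}

Reachability decides: close wires over B-identified ports.
composing A on (t3, t2), with out.j its own outer ports: {out.1, out.3} {out.2, t2.3} {t2.1, t3.2} {t2.2} {t3.1} {t3.3}
composing B on (t3, t2, t1), with out.j its own outer ports: {out.1} {out.2, t1.3, t2.3} {out.3} {t1.1} {t1.2} {t2.1, t3.2} {t2.2} {t3.1} {t3.3}


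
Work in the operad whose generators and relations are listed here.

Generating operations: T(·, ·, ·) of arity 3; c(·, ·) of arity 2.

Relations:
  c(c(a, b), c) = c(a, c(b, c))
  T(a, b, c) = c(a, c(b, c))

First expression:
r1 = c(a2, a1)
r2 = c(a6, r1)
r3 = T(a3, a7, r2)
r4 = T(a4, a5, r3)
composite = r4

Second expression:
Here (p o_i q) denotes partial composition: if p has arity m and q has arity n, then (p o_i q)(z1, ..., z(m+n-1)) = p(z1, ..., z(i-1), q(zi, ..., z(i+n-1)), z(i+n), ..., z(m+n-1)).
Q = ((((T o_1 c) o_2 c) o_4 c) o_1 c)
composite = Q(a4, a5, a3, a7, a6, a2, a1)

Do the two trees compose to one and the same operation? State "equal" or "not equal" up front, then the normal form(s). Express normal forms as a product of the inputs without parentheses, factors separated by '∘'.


equal: each reduces to a4 ∘ a5 ∘ a3 ∘ a7 ∘ a6 ∘ a2 ∘ a1


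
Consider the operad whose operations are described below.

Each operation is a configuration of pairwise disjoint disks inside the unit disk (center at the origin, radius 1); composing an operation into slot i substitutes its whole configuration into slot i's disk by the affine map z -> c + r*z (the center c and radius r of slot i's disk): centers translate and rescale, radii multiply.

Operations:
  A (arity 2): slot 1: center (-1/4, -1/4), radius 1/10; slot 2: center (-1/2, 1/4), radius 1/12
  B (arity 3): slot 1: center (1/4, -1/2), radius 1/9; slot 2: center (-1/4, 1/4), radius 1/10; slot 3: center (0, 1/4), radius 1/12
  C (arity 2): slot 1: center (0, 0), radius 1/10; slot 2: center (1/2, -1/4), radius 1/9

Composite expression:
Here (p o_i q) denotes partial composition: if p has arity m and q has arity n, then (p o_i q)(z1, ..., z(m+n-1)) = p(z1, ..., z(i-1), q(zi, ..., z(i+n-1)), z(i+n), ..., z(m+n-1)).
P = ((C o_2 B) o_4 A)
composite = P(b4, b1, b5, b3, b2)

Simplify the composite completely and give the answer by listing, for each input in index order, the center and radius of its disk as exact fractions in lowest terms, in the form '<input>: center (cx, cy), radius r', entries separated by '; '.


Only the slot chain above each b matters under C; compose those maps.
b4: after 1 affine step, its disk has center (0, 0), radius 1/10
b1: after 2 affine steps, its disk has center (19/36, -11/36), radius 1/81
b5: after 2 affine steps, its disk has center (17/36, -2/9), radius 1/90
b3: after 3 affine steps, its disk has center (215/432, -97/432), radius 1/1080
b2: after 3 affine steps, its disk has center (107/216, -95/432), radius 1/1296

b1: center (19/36, -11/36), radius 1/81; b2: center (107/216, -95/432), radius 1/1296; b3: center (215/432, -97/432), radius 1/1080; b4: center (0, 0), radius 1/10; b5: center (17/36, -2/9), radius 1/90


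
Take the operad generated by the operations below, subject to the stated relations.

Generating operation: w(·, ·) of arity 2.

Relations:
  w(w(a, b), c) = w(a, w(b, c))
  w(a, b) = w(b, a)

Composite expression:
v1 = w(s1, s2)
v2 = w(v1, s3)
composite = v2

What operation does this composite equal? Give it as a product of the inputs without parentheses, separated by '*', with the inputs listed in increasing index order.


With w associative and commutative, the s-input set is all that matters.
w(s1, s2) collapses to s1 * s2
w(w(s1, s2), s3) collapses to s1 * s2 * s3
rearranged into index order: s1 * s2 * s3

s1 * s2 * s3


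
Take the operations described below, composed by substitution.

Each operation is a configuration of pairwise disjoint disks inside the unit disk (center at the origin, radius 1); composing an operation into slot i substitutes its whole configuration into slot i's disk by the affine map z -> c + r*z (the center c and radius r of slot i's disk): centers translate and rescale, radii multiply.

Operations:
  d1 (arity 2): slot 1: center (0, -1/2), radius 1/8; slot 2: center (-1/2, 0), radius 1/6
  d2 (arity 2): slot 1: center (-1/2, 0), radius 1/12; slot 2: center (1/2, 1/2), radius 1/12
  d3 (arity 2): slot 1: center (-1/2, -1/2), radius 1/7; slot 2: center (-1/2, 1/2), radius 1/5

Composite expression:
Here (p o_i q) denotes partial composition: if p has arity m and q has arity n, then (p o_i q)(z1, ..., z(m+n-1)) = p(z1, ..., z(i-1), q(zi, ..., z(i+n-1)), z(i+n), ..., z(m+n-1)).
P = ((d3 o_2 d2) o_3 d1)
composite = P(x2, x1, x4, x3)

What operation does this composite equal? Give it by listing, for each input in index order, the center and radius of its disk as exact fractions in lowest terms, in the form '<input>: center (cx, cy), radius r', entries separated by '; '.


x1: center (-3/5, 1/2), radius 1/60; x2: center (-1/2, -1/2), radius 1/7; x3: center (-49/120, 3/5), radius 1/360; x4: center (-2/5, 71/120), radius 1/480

Only the slot chain above each x matters under d3; compose those maps.
tracing x2 down its 1-map path: center (-1/2, -1/2), radius 1/7
tracing x1 down its 2-map path: center (-3/5, 1/2), radius 1/60
tracing x4 down its 3-map path: center (-2/5, 71/120), radius 1/480
tracing x3 down its 3-map path: center (-49/120, 3/5), radius 1/360


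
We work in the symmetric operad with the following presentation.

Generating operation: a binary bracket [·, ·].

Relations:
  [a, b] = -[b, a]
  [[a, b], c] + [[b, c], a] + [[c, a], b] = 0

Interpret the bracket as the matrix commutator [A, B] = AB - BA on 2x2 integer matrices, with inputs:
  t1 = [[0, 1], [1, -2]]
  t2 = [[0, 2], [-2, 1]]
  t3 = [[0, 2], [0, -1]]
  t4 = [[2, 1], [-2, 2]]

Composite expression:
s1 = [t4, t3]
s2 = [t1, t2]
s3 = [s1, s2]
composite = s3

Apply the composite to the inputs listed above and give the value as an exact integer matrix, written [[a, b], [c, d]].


[t4, t3] = [[4, -1], [-2, -4]]
[t1, t2] = [[-4, 5], [3, 4]]
[[t4, t3], [t1, t2]] = [[7, 32], [-8, -7]]

[[7, 32], [-8, -7]]


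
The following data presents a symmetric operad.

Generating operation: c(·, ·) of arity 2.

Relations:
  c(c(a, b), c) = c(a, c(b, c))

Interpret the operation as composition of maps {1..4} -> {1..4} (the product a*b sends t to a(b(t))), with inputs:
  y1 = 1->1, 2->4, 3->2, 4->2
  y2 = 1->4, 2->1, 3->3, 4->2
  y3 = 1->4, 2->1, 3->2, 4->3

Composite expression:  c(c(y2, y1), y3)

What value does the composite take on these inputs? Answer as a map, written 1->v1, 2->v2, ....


1->1, 2->4, 3->2, 4->1

c(y2, y1) = 1->4, 2->2, 3->1, 4->1
c(c(y2, y1), y3) = 1->1, 2->4, 3->2, 4->1


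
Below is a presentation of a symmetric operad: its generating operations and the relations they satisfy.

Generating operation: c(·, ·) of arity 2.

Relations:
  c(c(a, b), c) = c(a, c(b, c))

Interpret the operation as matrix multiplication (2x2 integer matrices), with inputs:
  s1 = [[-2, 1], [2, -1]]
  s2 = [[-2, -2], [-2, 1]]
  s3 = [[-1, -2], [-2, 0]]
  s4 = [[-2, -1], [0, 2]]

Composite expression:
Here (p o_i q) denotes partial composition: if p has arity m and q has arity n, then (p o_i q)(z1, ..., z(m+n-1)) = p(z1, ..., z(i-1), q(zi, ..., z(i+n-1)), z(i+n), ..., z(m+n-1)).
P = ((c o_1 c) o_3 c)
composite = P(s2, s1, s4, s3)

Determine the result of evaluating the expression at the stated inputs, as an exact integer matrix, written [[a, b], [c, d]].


[[0, 0], [36, 24]]

c(s2, s1) = [[0, 0], [6, -3]]
c(s4, s3) = [[4, 4], [-4, 0]]
c(c(s2, s1), c(s4, s3)) = [[0, 0], [36, 24]]


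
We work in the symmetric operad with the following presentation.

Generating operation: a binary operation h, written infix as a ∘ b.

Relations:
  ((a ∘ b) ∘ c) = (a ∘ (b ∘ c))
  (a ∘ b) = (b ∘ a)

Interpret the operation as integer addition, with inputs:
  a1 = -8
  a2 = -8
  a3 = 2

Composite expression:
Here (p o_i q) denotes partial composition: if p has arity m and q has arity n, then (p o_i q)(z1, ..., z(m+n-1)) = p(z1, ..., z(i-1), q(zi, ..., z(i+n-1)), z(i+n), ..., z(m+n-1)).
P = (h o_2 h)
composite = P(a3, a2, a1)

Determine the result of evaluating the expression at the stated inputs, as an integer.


-14

(a2 ∘ a1) = -16
(a3 ∘ (a2 ∘ a1)) = -14


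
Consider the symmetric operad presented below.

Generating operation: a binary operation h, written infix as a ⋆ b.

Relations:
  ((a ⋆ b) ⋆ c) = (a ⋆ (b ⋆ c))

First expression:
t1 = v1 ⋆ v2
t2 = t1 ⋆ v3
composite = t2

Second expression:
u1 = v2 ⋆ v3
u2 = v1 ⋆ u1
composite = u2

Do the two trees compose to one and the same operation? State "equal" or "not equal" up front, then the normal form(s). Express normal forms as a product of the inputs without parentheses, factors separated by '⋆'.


equal; both compose to v1 ⋆ v2 ⋆ v3

Reducing the first expression gives v1 ⋆ v2 ⋆ v3
Reducing the second expression gives v1 ⋆ v2 ⋆ v3
The forms coincide; equal.


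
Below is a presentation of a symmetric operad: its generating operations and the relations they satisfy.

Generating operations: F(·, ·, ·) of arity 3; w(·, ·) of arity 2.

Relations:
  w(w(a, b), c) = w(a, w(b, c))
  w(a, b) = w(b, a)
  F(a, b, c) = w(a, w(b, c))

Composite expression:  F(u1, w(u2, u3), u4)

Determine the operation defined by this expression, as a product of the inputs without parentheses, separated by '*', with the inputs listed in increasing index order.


u1 * u2 * u3 * u4


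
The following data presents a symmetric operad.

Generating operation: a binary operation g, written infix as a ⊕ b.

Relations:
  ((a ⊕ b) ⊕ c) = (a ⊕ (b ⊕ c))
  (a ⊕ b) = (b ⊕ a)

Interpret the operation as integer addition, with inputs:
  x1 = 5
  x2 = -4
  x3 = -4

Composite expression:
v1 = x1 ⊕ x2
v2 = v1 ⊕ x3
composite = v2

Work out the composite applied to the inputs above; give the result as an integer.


-3

(x1 ⊕ x2) = 1
((x1 ⊕ x2) ⊕ x3) = -3


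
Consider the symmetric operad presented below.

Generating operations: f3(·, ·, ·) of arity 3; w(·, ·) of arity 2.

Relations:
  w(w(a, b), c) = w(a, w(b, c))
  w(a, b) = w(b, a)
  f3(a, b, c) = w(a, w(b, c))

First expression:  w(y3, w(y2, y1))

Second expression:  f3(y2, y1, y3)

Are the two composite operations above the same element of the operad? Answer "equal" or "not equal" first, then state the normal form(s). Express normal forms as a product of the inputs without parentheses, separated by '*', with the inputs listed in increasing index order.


equal; the common form is y1 * y2 * y3


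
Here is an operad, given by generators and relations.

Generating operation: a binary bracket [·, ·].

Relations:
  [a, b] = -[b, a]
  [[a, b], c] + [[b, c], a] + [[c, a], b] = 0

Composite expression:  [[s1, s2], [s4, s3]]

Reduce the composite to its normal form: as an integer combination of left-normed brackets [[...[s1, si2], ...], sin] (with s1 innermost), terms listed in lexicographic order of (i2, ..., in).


-[[[s1, s2], s3], s4] + [[[s1, s2], s4], s3]

Antisymmetry and Jacobi reduce to s1-anchored left-normed brackets.
Composite bracket: [[s1, s2], [s4, s3]]
Each bracket splits as ab - ba, giving 8 signed words (2^3 = 8).
Coefficients come from the s1-initial words:
  word s1s2s3s4 has sign -1, contributing -[[[s1, s2], s3], s4]
  word s1s2s4s3 has sign +1, contributing +[[[s1, s2], s4], s3]


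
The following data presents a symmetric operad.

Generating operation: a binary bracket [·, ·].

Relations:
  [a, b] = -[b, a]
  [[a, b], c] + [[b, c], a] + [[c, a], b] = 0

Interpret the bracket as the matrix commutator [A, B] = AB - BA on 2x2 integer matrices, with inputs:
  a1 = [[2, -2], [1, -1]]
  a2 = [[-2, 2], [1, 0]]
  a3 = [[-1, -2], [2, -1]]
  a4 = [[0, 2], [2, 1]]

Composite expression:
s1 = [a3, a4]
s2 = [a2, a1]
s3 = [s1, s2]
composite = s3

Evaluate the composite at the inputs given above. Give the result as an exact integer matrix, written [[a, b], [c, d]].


[[-14, 48], [64, 14]]

[a3, a4] = [[-8, -2], [-2, 8]]
[a2, a1] = [[4, -2], [5, -4]]
[[a3, a4], [a2, a1]] = [[-14, 48], [64, 14]]


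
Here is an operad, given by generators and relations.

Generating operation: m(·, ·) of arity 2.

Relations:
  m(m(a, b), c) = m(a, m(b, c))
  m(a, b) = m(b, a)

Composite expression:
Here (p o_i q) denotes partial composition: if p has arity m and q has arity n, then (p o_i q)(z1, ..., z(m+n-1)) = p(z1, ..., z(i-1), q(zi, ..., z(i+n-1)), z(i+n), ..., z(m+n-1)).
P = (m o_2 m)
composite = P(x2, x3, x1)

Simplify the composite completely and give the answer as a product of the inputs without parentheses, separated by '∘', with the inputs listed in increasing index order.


x1 ∘ x2 ∘ x3

Any arrangement under m is one operation, so sort the x-inputs.
m(x3, x1) reduces to x3 ∘ x1
m(x2, m(x3, x1)) reduces to x2 ∘ x3 ∘ x1
the factors in increasing index order: x1 ∘ x2 ∘ x3


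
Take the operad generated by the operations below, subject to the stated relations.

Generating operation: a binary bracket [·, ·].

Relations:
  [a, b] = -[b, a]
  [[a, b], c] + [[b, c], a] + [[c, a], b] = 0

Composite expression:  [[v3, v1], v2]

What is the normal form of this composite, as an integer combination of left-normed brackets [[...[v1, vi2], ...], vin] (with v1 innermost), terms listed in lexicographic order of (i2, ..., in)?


-[[v1, v3], v2]

Skip Jacobi rewriting: expand, keep v1-initial words, read off terms.
Composite bracket: [[v3, v1], v2]
Full expansion: 4 signed words from ab - ba (2^2 = 4).
Only words starting with v1 matter:
  word v1v3v2 has sign -1, contributing -[[v1, v3], v2]


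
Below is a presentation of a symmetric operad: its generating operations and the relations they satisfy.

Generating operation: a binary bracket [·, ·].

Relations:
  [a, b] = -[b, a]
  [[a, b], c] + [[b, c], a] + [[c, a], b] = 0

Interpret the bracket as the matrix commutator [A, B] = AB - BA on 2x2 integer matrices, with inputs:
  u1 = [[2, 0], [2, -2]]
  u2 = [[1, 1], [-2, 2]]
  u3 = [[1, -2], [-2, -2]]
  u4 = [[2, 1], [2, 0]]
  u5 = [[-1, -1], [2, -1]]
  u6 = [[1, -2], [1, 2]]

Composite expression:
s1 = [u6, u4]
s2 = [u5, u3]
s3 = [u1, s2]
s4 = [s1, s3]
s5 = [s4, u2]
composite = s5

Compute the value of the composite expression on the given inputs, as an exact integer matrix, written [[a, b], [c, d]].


[[216, -180], [-144, -216]]

[u6, u4] = [[-5, 3], [4, 5]]
[u5, u3] = [[6, 3], [6, -6]]
[u1, [u5, u3]] = [[-6, 12], [0, 6]]
[[u6, u4], [u1, [u5, u3]]] = [[-48, -84], [-48, 48]]
[[[u6, u4], [u1, [u5, u3]]], u2] = [[216, -180], [-144, -216]]


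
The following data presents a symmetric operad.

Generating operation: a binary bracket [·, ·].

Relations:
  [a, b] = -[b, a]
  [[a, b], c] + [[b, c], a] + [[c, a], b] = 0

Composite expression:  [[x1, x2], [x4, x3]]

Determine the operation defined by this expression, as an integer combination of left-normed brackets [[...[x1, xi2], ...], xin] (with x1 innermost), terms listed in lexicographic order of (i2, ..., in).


A multilinear Lie element is pinned by x1-initial words (x1 innermost).
Composite bracket: [[x1, x2], [x4, x3]]
Full expansion: 8 signed words from ab - ba (2^3 = 8).
The x1-initial words carry the normal form:
  sign of x1x2x3x4 is -1, so it contributes -[[[x1, x2], x3], x4]
  sign of x1x2x4x3 is +1, so it contributes +[[[x1, x2], x4], x3]

-[[[x1, x2], x3], x4] + [[[x1, x2], x4], x3]


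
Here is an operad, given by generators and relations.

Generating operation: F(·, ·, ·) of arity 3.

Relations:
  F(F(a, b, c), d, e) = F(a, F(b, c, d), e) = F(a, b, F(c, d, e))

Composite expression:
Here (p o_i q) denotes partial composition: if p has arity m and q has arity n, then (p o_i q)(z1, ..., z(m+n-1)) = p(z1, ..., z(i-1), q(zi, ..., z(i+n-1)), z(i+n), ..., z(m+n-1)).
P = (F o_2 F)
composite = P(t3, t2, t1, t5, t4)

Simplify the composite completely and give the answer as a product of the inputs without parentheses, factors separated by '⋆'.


All parenthesizations of F agree; list the t-inputs left to right.
F(t2, t1, t5) reduces to t2 ⋆ t1 ⋆ t5
F(t3, F(t2, t1, t5), t4) reduces to t3 ⋆ t2 ⋆ t1 ⋆ t5 ⋆ t4

t3 ⋆ t2 ⋆ t1 ⋆ t5 ⋆ t4


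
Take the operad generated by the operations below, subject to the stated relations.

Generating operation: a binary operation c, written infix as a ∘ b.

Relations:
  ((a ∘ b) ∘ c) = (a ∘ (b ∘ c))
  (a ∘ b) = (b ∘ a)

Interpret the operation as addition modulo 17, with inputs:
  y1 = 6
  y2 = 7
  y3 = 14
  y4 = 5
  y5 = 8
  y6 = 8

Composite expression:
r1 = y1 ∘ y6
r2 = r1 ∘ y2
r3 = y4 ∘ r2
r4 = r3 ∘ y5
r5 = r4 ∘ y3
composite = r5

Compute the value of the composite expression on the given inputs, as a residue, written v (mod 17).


14 (mod 17)

(y1 ∘ y6) = 14
((y1 ∘ y6) ∘ y2) = 4
(y4 ∘ ((y1 ∘ y6) ∘ y2)) = 9
((y4 ∘ ((y1 ∘ y6) ∘ y2)) ∘ y5) = 0
(((y4 ∘ ((y1 ∘ y6) ∘ y2)) ∘ y5) ∘ y3) = 14


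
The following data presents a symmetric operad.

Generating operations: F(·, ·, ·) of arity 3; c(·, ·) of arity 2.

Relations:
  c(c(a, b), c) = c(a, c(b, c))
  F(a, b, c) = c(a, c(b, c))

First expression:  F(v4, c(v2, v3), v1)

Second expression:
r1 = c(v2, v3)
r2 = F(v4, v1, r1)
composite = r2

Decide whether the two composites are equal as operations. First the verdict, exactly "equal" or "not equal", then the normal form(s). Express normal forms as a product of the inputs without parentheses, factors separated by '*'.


not equal; the first gives v4 * v2 * v3 * v1 and the second v4 * v1 * v2 * v3

Reducing the first expression gives v4 * v2 * v3 * v1
Reducing the second expression gives v4 * v1 * v2 * v3
Distinct normal forms: not equal.
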